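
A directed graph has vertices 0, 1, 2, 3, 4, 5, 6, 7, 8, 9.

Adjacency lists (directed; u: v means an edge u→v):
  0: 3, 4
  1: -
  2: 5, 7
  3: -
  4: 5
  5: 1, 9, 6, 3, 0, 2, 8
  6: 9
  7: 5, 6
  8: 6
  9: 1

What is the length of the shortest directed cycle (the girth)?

For each vertex v, BFS finds the shortest path from v back to v.
The shortest such closed walk is 2 → 5 → 2, length 2.

2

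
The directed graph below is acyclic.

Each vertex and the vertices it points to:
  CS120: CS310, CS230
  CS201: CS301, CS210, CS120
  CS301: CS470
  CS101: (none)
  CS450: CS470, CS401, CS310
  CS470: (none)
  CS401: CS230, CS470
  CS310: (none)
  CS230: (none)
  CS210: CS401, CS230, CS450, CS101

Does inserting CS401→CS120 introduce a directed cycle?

Adding CS401→CS120 creates a cycle iff CS120 can already reach CS401.
Explore from CS120: no path reaches CS401. The graph stays acyclic.

No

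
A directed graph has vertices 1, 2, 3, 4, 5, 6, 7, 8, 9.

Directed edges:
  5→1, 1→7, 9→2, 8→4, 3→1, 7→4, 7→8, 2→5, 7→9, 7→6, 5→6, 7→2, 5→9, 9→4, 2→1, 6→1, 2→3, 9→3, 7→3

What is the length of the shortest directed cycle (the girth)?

3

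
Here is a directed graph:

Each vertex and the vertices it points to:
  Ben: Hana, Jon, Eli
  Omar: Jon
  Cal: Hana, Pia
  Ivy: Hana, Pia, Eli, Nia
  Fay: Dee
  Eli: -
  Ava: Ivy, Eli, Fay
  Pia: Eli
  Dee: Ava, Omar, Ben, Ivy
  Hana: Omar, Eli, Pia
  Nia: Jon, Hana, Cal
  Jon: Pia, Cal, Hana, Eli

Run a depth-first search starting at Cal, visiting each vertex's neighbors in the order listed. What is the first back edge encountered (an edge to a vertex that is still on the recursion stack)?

Jon→Cal

DFS from Cal (visiting each vertex's neighbors in the order listed); mark gray on enter, black on exit:
Cal gray
  Hana gray
    Omar gray
      Jon gray
        Pia gray
          Eli gray
          Eli black
        Pia black
        Jon→Cal: Cal is gray → back edge
First back edge: Jon → Cal.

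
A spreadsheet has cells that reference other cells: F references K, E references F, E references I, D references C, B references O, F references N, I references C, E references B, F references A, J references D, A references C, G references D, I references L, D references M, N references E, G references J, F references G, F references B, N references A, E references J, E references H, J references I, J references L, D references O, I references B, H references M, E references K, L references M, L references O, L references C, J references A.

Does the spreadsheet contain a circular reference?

Yes

DFS with white/gray/black marking, starting from I:
I gray
  C gray
  C black
  B gray
    O gray
    O black
  B black
  L gray
    L→C: C black — skip
    L→O: O black — skip
    M gray
    M black
  L black
I black
A gray
  A→C: C black — skip
A black
D gray
  D→C: C black — skip
  D→O: O black — skip
  D→M: M black — skip
D black
E gray
  K gray
  K black
  H gray
    H→M: M black — skip
  H black
  E→B: B black — skip
  J gray
    J→D: D black — skip
    J→A: A black — skip
    J→I: I black — skip
    J→L: L black — skip
  J black
  F gray
    G gray
      G→D: D black — skip
      G→J: J black — skip
    G black
    F→K: K black — skip
    F→B: B black — skip
    N gray
      N→E: E is gray → back edge
Back edge found, so a cycle exists: E → F → N → E.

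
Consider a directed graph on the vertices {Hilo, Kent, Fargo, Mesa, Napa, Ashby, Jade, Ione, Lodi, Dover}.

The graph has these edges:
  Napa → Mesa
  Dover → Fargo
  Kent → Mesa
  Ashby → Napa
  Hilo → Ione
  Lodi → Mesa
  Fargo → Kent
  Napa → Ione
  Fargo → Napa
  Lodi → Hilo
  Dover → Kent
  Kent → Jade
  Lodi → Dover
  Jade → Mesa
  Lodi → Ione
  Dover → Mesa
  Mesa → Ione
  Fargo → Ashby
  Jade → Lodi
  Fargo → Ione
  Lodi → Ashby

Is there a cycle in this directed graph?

DFS with white/gray/black marking, starting from Jade:
Jade gray
  Mesa gray
    Ione gray
    Ione black
  Mesa black
  Lodi gray
    Ashby gray
      Napa gray
        Napa→Ione: Ione black — skip
        Napa→Mesa: Mesa black — skip
      Napa black
    Ashby black
    Hilo gray
      Hilo→Ione: Ione black — skip
    Hilo black
    Lodi→Mesa: Mesa black — skip
    Dover gray
      Dover→Mesa: Mesa black — skip
      Fargo gray
        Fargo→Napa: Napa black — skip
        Fargo→Ashby: Ashby black — skip
        Kent gray
          Kent→Jade: Jade is gray → back edge
Back edge found, so a cycle exists: Jade → Lodi → Dover → Fargo → Kent → Jade.

Yes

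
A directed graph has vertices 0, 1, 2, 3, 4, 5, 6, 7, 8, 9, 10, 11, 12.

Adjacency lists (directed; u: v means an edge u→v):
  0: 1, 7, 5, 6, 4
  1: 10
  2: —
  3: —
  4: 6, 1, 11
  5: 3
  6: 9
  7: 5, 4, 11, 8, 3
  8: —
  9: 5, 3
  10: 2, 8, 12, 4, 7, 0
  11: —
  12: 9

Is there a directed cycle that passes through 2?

No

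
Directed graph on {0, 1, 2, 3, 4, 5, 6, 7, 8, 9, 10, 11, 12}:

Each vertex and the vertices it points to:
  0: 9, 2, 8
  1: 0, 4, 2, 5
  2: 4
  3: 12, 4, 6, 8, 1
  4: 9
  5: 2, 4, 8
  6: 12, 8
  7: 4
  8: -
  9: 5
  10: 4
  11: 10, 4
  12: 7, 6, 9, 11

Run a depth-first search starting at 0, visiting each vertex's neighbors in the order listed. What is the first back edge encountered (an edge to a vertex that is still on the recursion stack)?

4→9

DFS from 0 (visiting each vertex's neighbors in the order listed); mark gray on enter, black on exit:
0 gray
  9 gray
    5 gray
      2 gray
        4 gray
          4→9: 9 is gray → back edge
First back edge: 4 → 9.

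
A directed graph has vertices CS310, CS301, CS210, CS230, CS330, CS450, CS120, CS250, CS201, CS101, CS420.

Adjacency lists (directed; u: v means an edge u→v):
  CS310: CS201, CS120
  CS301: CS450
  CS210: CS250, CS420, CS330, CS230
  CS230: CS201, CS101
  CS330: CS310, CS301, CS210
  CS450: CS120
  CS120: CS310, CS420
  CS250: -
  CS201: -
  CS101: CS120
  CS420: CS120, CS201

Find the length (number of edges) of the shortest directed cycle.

2

For each vertex v, BFS finds the shortest path from v back to v.
The shortest such closed walk is CS330 → CS210 → CS330, length 2.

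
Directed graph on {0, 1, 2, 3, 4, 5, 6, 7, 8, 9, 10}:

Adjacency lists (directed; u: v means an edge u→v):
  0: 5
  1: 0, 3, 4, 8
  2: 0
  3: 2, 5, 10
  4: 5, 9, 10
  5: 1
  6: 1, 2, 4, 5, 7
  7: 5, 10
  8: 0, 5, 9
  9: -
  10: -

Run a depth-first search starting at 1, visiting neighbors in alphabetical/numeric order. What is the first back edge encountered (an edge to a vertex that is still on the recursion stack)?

5→1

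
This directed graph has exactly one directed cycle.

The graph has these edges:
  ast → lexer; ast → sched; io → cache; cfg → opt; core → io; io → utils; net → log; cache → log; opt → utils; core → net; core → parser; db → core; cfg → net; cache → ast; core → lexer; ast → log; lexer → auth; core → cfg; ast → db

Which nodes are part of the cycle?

db, io, ast, core, cache

DFS with gray/black marking from core:
core gray
  lexer gray
    auth gray
    auth black
  lexer black
  io gray
    cache gray
      ast gray
        db gray
          db→core: core is gray → back edge
Back edge closes the cycle core → io → cache → ast → db → core; its vertices are {db, io, ast, core, cache}.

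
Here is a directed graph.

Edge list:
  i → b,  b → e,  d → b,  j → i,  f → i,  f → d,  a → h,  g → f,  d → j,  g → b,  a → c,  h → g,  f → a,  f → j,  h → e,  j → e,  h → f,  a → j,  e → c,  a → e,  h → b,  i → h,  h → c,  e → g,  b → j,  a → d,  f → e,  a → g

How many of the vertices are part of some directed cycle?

A vertex is on a directed cycle iff it belongs to a strongly connected component of size ≥ 2 (or has a self-loop).
The vertices on cycles are {a, b, d, e, f, g, h, i, j} — 9 in total.

9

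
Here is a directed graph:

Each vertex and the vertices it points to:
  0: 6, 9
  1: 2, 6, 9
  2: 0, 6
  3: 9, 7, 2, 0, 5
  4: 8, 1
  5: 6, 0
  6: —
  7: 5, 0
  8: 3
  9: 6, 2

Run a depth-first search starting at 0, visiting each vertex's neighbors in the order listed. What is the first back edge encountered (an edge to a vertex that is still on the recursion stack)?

2->0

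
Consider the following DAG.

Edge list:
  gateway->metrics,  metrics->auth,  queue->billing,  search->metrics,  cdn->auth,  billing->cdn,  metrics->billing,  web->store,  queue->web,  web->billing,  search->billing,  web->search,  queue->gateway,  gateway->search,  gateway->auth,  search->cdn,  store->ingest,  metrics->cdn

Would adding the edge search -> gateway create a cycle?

Yes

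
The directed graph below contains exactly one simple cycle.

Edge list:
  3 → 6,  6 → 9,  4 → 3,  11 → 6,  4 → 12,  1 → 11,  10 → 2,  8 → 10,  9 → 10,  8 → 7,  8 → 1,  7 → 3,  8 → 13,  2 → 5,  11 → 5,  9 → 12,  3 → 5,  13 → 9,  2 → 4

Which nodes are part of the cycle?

2, 3, 4, 6, 9, 10

DFS with gray/black marking from 9:
9 gray
  10 gray
    2 gray
      5 gray
      5 black
      4 gray
        12 gray
        12 black
        3 gray
          6 gray
            6→9: 9 is gray → back edge
Back edge closes the cycle 9 → 10 → 2 → 4 → 3 → 6 → 9; its vertices are {2, 3, 4, 6, 9, 10}.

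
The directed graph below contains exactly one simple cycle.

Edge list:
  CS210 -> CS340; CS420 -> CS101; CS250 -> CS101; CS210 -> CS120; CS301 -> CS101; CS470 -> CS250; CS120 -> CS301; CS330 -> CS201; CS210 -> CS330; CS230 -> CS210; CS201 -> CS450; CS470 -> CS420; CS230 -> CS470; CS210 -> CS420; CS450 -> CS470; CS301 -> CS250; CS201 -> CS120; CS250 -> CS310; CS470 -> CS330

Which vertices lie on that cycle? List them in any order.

DFS with gray/black marking from CS470:
CS470 gray
  CS420 gray
    CS101 gray
    CS101 black
  CS420 black
  CS330 gray
    CS201 gray
      CS120 gray
        CS301 gray
          CS301→CS101: CS101 black — skip
          CS250 gray
            CS310 gray
            CS310 black
            CS250→CS101: CS101 black — skip
          CS250 black
        CS301 black
      CS120 black
      CS450 gray
        CS450→CS470: CS470 is gray → back edge
Back edge closes the cycle CS470 → CS330 → CS201 → CS450 → CS470; its vertices are {CS201, CS330, CS450, CS470}.

CS201, CS330, CS450, CS470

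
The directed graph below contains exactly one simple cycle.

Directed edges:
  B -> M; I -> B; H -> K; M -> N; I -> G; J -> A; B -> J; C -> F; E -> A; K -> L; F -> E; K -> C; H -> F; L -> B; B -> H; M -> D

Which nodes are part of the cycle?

B, H, K, L

DFS with gray/black marking from B:
B gray
  M gray
    D gray
    D black
    N gray
    N black
  M black
  J gray
    A gray
    A black
  J black
  H gray
    F gray
      E gray
        E→A: A black — skip
      E black
    F black
    K gray
      L gray
        L→B: B is gray → back edge
Back edge closes the cycle B → H → K → L → B; its vertices are {B, H, K, L}.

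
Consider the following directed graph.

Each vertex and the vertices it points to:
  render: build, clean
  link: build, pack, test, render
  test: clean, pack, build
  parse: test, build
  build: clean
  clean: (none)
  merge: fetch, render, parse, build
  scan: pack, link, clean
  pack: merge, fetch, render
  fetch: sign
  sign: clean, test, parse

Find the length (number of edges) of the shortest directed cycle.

For each vertex v, BFS finds the shortest path from v back to v.
The shortest such closed walk is pack → merge → parse → test → pack, length 4.

4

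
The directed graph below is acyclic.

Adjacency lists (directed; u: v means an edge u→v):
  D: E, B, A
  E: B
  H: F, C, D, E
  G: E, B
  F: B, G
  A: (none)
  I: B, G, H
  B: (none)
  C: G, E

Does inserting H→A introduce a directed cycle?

Adding H→A creates a cycle iff A can already reach H.
Explore from A: no path reaches H. The graph stays acyclic.

No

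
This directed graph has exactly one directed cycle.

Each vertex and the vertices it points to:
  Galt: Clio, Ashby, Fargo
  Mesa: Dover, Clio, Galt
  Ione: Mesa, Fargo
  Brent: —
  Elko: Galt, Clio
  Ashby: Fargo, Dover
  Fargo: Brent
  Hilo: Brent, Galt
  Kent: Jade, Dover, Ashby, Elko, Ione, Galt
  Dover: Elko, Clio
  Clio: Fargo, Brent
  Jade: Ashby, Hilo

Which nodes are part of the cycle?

Elko, Galt, Ashby, Dover

DFS with gray/black marking from Galt:
Galt gray
  Clio gray
    Fargo gray
      Brent gray
      Brent black
    Fargo black
    Clio→Brent: Brent black — skip
  Clio black
  Ashby gray
    Ashby→Fargo: Fargo black — skip
    Dover gray
      Elko gray
        Elko→Galt: Galt is gray → back edge
Back edge closes the cycle Galt → Ashby → Dover → Elko → Galt; its vertices are {Elko, Galt, Ashby, Dover}.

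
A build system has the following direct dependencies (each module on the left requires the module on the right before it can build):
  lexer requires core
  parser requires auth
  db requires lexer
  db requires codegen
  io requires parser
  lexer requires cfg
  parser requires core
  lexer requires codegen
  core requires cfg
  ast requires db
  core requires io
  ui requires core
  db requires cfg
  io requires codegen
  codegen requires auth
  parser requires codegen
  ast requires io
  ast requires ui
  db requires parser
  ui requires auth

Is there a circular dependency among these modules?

Yes

DFS with white/gray/black marking, starting from codegen:
codegen gray
  auth gray
  auth black
codegen black
parser gray
  parser→codegen: codegen black — skip
  core gray
    cfg gray
    cfg black
    io gray
      io→parser: parser is gray → back edge
Back edge found, so a cycle exists: parser → core → io → parser.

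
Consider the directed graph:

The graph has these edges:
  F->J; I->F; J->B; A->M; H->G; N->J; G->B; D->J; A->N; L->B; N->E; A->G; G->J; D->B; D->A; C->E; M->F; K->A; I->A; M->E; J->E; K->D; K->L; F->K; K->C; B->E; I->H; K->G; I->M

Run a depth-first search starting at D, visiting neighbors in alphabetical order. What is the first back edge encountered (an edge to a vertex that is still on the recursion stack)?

DFS from D (visiting neighbors in alphabetical order); mark gray on enter, black on exit:
D gray
  A gray
    G gray
      B gray
        E gray
        E black
      B black
      J gray
        J→B: B black — skip
        J→E: E black — skip
      J black
    G black
    M gray
      M→E: E black — skip
      F gray
        F→J: J black — skip
        K gray
          K→A: A is gray → back edge
First back edge: K → A.

K→A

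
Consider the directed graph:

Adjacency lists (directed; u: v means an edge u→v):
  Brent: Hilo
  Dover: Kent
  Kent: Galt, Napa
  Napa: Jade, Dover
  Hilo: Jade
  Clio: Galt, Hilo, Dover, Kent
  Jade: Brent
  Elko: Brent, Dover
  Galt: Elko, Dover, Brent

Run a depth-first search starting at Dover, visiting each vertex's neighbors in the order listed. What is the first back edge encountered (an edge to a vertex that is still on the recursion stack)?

Jade→Brent

DFS from Dover (visiting each vertex's neighbors in the order listed); mark gray on enter, black on exit:
Dover gray
  Kent gray
    Galt gray
      Elko gray
        Brent gray
          Hilo gray
            Jade gray
              Jade→Brent: Brent is gray → back edge
First back edge: Jade → Brent.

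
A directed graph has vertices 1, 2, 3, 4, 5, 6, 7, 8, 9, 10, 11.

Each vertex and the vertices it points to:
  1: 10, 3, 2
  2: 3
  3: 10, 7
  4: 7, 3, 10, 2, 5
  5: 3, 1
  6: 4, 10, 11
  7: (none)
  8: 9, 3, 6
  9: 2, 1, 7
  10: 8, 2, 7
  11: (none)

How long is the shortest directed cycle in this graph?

For each vertex v, BFS finds the shortest path from v back to v.
The shortest such closed walk is 6 → 10 → 8 → 6, length 3.

3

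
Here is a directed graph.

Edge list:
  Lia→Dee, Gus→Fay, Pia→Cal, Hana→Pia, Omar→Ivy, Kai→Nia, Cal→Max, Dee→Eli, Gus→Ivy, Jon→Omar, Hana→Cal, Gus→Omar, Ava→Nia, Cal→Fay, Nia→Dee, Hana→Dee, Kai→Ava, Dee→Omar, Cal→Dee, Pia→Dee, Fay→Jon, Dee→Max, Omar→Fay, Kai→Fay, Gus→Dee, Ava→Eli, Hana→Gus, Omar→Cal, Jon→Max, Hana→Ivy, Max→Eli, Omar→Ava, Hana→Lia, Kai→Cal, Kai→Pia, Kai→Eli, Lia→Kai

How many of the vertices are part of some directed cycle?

7

A vertex is on a directed cycle iff it belongs to a strongly connected component of size ≥ 2 (or has a self-loop).
The vertices on cycles are {Ava, Cal, Dee, Fay, Jon, Nia, Omar} — 7 in total.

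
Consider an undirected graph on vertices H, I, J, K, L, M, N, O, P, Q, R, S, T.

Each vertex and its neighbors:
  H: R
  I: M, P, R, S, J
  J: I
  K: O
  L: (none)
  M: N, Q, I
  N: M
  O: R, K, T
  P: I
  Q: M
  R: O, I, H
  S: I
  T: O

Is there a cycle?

No

DFS, tracking each vertex's parent; an edge to a visited non-parent vertex closes a cycle.
Start from T:
visit T (parent –)
  visit O (parent T)
    visit R (parent O)
      R–O: parent, skip
      visit I (parent R)
        visit M (parent I)
          visit N (parent M)
            N–M: parent, skip
          visit Q (parent M)
            Q–M: parent, skip
          M–I: parent, skip
        visit P (parent I)
          P–I: parent, skip
        I–R: parent, skip
        visit S (parent I)
          S–I: parent, skip
        visit J (parent I)
          J–I: parent, skip
      visit H (parent R)
        H–R: parent, skip
    visit K (parent O)
      K–O: parent, skip
    O–T: parent, skip
visit L (parent –)
No non-parent visited neighbor found — the graph is a forest.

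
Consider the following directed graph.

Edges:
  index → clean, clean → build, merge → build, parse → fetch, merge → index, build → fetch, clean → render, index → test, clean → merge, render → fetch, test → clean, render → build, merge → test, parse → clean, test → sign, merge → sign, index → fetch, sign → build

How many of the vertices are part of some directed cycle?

4

A vertex is on a directed cycle iff it belongs to a strongly connected component of size ≥ 2 (or has a self-loop).
The vertices on cycles are {test, clean, index, merge} — 4 in total.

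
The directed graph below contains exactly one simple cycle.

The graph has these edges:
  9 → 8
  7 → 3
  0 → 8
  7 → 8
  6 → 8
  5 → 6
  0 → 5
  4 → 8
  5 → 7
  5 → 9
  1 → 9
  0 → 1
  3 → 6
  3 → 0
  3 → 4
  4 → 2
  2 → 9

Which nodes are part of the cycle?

0, 3, 5, 7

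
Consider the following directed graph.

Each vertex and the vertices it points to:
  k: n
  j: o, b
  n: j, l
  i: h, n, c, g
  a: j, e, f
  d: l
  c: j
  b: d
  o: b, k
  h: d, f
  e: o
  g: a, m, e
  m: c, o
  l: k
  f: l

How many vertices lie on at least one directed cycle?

7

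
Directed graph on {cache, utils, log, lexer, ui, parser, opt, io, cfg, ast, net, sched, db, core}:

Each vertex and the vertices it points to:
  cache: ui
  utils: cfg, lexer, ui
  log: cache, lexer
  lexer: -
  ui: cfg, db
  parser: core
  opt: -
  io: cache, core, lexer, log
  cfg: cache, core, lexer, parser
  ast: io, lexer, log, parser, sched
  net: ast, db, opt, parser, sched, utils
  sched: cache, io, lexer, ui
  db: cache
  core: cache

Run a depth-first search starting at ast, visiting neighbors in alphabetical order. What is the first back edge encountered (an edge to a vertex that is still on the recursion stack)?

cfg→cache

DFS from ast (visiting neighbors in alphabetical order); mark gray on enter, black on exit:
ast gray
  io gray
    cache gray
      ui gray
        cfg gray
          cfg→cache: cache is gray → back edge
First back edge: cfg → cache.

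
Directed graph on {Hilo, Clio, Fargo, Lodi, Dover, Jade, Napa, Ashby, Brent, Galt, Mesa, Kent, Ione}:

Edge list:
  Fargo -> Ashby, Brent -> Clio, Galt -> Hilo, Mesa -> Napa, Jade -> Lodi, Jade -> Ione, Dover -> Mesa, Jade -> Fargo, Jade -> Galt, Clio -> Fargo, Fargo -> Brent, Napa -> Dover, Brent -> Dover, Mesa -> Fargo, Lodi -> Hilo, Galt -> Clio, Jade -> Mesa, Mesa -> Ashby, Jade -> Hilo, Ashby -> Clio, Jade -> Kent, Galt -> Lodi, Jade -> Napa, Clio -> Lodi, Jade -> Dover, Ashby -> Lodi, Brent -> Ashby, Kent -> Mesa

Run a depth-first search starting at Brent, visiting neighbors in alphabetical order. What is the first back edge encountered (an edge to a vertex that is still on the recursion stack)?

Fargo→Ashby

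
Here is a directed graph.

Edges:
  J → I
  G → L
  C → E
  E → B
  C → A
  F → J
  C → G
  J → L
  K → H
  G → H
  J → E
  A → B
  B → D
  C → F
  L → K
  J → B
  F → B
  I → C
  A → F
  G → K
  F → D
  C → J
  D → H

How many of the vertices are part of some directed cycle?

5

A vertex is on a directed cycle iff it belongs to a strongly connected component of size ≥ 2 (or has a self-loop).
The vertices on cycles are {A, C, F, I, J} — 5 in total.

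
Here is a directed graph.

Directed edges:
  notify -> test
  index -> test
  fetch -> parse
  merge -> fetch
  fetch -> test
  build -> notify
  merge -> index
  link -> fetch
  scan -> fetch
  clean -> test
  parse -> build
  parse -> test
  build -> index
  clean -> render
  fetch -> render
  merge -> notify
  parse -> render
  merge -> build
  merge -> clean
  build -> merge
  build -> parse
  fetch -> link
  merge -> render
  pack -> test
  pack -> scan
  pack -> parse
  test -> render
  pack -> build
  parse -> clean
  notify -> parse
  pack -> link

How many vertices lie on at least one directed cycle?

6

A vertex is on a directed cycle iff it belongs to a strongly connected component of size ≥ 2 (or has a self-loop).
The vertices on cycles are {link, build, fetch, merge, parse, notify} — 6 in total.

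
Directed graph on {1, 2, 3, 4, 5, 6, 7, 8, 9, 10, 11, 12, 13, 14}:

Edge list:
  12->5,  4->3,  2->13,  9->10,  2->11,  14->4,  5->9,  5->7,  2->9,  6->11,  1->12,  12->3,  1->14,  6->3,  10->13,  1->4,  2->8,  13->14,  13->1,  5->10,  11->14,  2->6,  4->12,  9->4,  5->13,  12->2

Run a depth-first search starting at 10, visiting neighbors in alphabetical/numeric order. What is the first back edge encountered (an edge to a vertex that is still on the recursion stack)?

DFS from 10 (visiting neighbors in alphabetical/numeric order); mark gray on enter, black on exit:
10 gray
  13 gray
    1 gray
      4 gray
        3 gray
        3 black
        12 gray
          2 gray
            6 gray
              6→3: 3 black — skip
              11 gray
                14 gray
                  14→4: 4 is gray → back edge
First back edge: 14 → 4.

14→4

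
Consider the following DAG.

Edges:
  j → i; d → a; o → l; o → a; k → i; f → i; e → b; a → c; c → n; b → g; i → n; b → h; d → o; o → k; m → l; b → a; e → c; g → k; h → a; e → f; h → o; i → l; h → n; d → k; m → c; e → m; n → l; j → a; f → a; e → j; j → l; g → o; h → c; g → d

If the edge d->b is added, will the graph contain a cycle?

Yes

Adding d→b creates a cycle iff b can already reach d.
Path from b: b → g → d.
So b → … → d → b is a cycle.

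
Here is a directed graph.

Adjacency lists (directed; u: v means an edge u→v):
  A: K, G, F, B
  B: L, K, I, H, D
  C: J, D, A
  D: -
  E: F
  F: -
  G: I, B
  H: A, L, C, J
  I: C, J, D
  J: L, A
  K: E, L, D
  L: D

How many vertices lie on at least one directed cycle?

A vertex is on a directed cycle iff it belongs to a strongly connected component of size ≥ 2 (or has a self-loop).
The vertices on cycles are {A, B, C, G, H, I, J} — 7 in total.

7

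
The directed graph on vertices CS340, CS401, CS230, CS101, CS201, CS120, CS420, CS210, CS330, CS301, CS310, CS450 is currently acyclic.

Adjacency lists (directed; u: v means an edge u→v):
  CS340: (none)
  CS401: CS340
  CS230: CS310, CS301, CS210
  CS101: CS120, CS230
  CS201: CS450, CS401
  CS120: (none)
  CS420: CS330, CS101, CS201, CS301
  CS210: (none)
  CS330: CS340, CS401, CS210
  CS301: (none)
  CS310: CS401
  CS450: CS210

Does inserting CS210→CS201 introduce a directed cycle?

Adding CS210→CS201 creates a cycle iff CS201 can already reach CS210.
Path from CS201: CS201 → CS450 → CS210.
So CS201 → … → CS210 → CS201 is a cycle.

Yes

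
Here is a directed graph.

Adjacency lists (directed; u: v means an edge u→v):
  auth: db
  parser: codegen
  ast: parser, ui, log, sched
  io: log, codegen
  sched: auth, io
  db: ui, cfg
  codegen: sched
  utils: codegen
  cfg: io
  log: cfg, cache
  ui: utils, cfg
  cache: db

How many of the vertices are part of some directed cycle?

10

A vertex is on a directed cycle iff it belongs to a strongly connected component of size ≥ 2 (or has a self-loop).
The vertices on cycles are {db, io, ui, cfg, log, auth, cache, sched, utils, codegen} — 10 in total.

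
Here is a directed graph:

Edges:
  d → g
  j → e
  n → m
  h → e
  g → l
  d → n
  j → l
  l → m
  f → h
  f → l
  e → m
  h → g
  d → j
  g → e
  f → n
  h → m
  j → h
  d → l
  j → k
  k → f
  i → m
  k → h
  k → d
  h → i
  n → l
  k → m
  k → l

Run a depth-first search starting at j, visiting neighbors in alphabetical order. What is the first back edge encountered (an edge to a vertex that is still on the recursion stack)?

d->j

DFS from j (visiting neighbors in alphabetical order); mark gray on enter, black on exit:
j gray
  e gray
    m gray
    m black
  e black
  h gray
    h→e: e black — skip
    g gray
      g→e: e black — skip
      l gray
        l→m: m black — skip
      l black
    g black
    i gray
      i→m: m black — skip
    i black
    h→m: m black — skip
  h black
  k gray
    d gray
      d→g: g black — skip
      d→j: j is gray → back edge
First back edge: d → j.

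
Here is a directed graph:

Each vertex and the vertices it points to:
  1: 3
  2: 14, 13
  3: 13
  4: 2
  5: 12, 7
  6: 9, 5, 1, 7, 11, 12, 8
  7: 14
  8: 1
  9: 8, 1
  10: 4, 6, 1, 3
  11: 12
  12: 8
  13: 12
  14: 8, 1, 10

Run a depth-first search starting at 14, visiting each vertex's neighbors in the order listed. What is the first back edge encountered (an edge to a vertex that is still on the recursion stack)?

DFS from 14 (visiting each vertex's neighbors in the order listed); mark gray on enter, black on exit:
14 gray
  8 gray
    1 gray
      3 gray
        13 gray
          12 gray
            12→8: 8 is gray → back edge
First back edge: 12 → 8.

12→8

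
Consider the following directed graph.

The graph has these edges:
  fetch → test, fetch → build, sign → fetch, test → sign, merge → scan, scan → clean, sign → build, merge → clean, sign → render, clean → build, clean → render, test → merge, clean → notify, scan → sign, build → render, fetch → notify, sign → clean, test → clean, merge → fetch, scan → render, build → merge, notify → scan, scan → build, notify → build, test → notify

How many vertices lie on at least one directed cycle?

8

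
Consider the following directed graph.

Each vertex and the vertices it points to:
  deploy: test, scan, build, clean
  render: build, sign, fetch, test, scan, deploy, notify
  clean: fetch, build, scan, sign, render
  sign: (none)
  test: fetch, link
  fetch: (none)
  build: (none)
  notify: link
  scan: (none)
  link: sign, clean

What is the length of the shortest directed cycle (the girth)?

For each vertex v, BFS finds the shortest path from v back to v.
The shortest such closed walk is clean → render → deploy → clean, length 3.

3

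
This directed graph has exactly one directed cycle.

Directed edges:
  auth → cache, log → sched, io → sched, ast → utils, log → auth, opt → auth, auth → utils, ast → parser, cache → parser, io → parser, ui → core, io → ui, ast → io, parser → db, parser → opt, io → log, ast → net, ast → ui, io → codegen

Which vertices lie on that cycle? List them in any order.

DFS with gray/black marking from parser:
parser gray
  db gray
  db black
  opt gray
    auth gray
      utils gray
      utils black
      cache gray
        cache→parser: parser is gray → back edge
Back edge closes the cycle parser → opt → auth → cache → parser; its vertices are {opt, auth, cache, parser}.

opt, auth, cache, parser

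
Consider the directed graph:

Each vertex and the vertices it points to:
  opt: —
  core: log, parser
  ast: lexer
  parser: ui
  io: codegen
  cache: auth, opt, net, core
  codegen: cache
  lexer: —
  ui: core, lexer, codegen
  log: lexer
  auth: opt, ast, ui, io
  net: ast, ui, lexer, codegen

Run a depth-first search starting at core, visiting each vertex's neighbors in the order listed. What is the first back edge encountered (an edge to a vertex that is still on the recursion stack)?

ui->core

DFS from core (visiting each vertex's neighbors in the order listed); mark gray on enter, black on exit:
core gray
  log gray
    lexer gray
    lexer black
  log black
  parser gray
    ui gray
      ui→core: core is gray → back edge
First back edge: ui → core.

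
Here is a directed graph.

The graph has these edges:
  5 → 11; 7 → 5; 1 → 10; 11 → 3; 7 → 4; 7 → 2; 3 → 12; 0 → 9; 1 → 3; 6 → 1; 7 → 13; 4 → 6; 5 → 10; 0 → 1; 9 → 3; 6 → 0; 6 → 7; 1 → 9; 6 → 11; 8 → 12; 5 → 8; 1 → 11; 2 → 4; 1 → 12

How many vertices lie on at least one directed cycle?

4

A vertex is on a directed cycle iff it belongs to a strongly connected component of size ≥ 2 (or has a self-loop).
The vertices on cycles are {2, 4, 6, 7} — 4 in total.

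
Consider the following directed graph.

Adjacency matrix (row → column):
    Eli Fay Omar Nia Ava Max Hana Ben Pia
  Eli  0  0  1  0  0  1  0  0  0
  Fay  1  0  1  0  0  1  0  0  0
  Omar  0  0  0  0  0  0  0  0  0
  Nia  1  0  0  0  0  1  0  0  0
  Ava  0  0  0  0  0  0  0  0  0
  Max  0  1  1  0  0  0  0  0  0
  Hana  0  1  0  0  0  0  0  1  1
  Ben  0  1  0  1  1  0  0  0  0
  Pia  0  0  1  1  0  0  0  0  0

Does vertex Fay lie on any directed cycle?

Fay is on a cycle iff Fay can reach itself via ≥1 edge.
Fay → Max → Fay — yes.

Yes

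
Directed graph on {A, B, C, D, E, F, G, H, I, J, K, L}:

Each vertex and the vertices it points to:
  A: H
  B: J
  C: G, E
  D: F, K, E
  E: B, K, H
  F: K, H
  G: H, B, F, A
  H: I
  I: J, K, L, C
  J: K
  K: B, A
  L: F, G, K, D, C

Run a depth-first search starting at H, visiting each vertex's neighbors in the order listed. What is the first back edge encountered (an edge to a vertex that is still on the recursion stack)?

DFS from H (visiting each vertex's neighbors in the order listed); mark gray on enter, black on exit:
H gray
  I gray
    J gray
      K gray
        B gray
          B→J: J is gray → back edge
First back edge: B → J.

B->J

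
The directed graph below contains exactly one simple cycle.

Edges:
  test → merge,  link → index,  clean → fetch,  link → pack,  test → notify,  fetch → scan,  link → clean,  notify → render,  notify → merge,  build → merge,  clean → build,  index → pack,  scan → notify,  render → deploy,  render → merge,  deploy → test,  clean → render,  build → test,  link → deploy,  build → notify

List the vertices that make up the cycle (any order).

DFS with gray/black marking from deploy:
deploy gray
  test gray
    notify gray
      render gray
        render→deploy: deploy is gray → back edge
Back edge closes the cycle deploy → test → notify → render → deploy; its vertices are {test, deploy, notify, render}.

test, deploy, notify, render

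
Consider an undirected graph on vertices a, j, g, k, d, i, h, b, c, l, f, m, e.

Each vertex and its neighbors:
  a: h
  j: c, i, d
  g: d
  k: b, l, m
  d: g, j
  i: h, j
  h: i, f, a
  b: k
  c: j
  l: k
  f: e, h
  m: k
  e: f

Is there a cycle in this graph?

No

DFS, tracking each vertex's parent; an edge to a visited non-parent vertex closes a cycle.
Start from c:
visit c (parent –)
  visit j (parent c)
    j–c: parent, skip
    visit i (parent j)
      visit h (parent i)
        h–i: parent, skip
        visit f (parent h)
          visit e (parent f)
            e–f: parent, skip
          f–h: parent, skip
        visit a (parent h)
          a–h: parent, skip
      i–j: parent, skip
    visit d (parent j)
      visit g (parent d)
        g–d: parent, skip
      d–j: parent, skip
visit k (parent –)
  visit b (parent k)
    b–k: parent, skip
  visit l (parent k)
    l–k: parent, skip
  visit m (parent k)
    m–k: parent, skip
No non-parent visited neighbor found — the graph is a forest.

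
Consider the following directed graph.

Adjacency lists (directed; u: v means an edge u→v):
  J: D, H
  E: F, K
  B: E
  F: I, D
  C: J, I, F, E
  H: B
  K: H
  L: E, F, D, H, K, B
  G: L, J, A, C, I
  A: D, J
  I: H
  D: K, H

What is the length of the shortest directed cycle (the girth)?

4

For each vertex v, BFS finds the shortest path from v back to v.
The shortest such closed walk is B → E → K → H → B, length 4.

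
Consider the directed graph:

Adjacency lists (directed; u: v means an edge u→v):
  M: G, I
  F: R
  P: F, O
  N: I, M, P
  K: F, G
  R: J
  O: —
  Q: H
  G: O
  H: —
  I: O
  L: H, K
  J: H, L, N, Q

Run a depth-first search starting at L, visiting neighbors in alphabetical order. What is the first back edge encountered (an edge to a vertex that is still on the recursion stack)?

DFS from L (visiting neighbors in alphabetical order); mark gray on enter, black on exit:
L gray
  H gray
  H black
  K gray
    F gray
      R gray
        J gray
          J→H: H black — skip
          J→L: L is gray → back edge
First back edge: J → L.

J→L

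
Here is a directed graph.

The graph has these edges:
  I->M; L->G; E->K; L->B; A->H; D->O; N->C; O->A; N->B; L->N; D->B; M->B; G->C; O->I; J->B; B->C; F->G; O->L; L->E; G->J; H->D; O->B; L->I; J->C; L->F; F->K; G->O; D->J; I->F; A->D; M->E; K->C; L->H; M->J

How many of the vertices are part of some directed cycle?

8

A vertex is on a directed cycle iff it belongs to a strongly connected component of size ≥ 2 (or has a self-loop).
The vertices on cycles are {A, D, F, G, H, I, L, O} — 8 in total.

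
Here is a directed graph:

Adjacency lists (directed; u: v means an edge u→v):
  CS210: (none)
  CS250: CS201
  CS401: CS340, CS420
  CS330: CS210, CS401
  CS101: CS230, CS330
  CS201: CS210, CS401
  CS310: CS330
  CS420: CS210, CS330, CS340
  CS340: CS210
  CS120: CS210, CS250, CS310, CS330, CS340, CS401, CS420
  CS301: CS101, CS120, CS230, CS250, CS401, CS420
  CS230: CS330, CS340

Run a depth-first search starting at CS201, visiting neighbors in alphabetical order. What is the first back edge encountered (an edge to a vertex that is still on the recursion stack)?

CS330→CS401

DFS from CS201 (visiting neighbors in alphabetical order); mark gray on enter, black on exit:
CS201 gray
  CS210 gray
  CS210 black
  CS401 gray
    CS340 gray
      CS340→CS210: CS210 black — skip
    CS340 black
    CS420 gray
      CS420→CS210: CS210 black — skip
      CS330 gray
        CS330→CS210: CS210 black — skip
        CS330→CS401: CS401 is gray → back edge
First back edge: CS330 → CS401.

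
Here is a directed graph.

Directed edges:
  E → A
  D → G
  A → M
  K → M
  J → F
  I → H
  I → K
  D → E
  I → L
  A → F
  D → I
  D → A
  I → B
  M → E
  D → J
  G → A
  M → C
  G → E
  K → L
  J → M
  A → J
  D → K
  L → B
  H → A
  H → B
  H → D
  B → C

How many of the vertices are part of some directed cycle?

A vertex is on a directed cycle iff it belongs to a strongly connected component of size ≥ 2 (or has a self-loop).
The vertices on cycles are {A, D, E, H, I, J, M} — 7 in total.

7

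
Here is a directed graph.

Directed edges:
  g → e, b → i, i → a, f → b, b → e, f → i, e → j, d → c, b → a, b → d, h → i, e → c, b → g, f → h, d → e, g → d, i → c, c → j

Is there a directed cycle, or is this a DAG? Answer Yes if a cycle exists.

No

DFS with white/gray/black marking, starting from a:
a gray
a black
b gray
  d gray
    e gray
      j gray
      j black
      c gray
        c→j: j black — skip
      c black
    e black
    d→c: c black — skip
  d black
  b→e: e black — skip
  i gray
    i→c: c black — skip
    i→a: a black — skip
  i black
  g gray
    g→e: e black — skip
    g→d: d black — skip
  g black
  b→a: a black — skip
b black
f gray
  h gray
    h→i: i black — skip
  h black
  f→b: b black — skip
  f→i: i black — skip
f black
Every edge goes to a white or black vertex — no back edge, so the graph is acyclic.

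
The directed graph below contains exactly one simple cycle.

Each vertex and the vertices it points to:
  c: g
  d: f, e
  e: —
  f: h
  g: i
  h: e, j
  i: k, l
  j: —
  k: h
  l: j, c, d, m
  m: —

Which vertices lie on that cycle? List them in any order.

DFS with gray/black marking from i:
i gray
  k gray
    h gray
      e gray
      e black
      j gray
      j black
    h black
  k black
  l gray
    l→j: j black — skip
    c gray
      g gray
        g→i: i is gray → back edge
Back edge closes the cycle i → l → c → g → i; its vertices are {c, g, i, l}.

c, g, i, l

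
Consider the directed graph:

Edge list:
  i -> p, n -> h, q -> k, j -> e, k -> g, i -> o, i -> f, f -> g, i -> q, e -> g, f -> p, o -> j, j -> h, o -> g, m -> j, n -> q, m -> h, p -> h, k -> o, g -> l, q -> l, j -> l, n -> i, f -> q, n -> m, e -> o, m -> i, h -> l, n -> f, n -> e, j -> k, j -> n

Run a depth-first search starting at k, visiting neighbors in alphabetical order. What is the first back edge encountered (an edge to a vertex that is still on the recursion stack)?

e->o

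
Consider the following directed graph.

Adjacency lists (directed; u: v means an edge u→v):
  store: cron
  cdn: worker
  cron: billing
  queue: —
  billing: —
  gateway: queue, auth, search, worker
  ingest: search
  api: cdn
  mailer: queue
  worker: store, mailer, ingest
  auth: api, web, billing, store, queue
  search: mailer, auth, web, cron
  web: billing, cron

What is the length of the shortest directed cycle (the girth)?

For each vertex v, BFS finds the shortest path from v back to v.
The shortest such closed walk is worker → ingest → search → auth → api → cdn → worker, length 6.

6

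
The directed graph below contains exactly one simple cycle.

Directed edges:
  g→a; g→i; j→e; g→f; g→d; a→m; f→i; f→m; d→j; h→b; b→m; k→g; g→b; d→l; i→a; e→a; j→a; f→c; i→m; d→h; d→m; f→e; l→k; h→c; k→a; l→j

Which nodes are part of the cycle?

DFS with gray/black marking from d:
d gray
  j gray
    a gray
      m gray
      m black
    a black
    e gray
      e→a: a black — skip
    e black
  j black
  d→m: m black — skip
  l gray
    l→j: j black — skip
    k gray
      k→a: a black — skip
      g gray
        i gray
          i→a: a black — skip
          i→m: m black — skip
        i black
        g→a: a black — skip
        b gray
          b→m: m black — skip
        b black
        f gray
          f→i: i black — skip
          f→m: m black — skip
          f→e: e black — skip
          c gray
          c black
        f black
        g→d: d is gray → back edge
Back edge closes the cycle d → l → k → g → d; its vertices are {d, g, k, l}.

d, g, k, l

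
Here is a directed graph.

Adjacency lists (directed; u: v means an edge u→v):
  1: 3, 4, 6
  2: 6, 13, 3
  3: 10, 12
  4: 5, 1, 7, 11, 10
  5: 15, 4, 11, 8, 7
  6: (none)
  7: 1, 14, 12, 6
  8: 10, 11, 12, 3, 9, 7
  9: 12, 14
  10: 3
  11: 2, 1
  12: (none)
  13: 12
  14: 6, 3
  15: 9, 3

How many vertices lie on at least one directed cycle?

8

A vertex is on a directed cycle iff it belongs to a strongly connected component of size ≥ 2 (or has a self-loop).
The vertices on cycles are {1, 3, 4, 5, 7, 8, 10, 11} — 8 in total.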